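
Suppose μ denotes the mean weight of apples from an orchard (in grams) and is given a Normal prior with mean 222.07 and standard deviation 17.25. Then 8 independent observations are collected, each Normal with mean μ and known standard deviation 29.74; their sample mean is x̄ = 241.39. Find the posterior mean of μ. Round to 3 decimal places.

With known σ, the Normal prior is conjugate. Weight on the data is w = (n/σ²)/(n/σ² + 1/τ₀²) = 0.00904499/(0.00904499+0.00336064) = 0.72910.
Posterior mean = w·x̄ + (1−w)·μ₀ = 0.72910·241.39 + 0.27090·222.07 = 236.156.

Posterior mean ≈ 236.156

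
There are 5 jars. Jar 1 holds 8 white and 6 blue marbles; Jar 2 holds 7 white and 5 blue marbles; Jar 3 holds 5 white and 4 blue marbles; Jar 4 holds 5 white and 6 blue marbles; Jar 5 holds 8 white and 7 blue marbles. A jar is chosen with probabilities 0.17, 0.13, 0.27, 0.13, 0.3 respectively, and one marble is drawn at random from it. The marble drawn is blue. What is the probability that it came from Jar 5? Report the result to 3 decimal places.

P(blue|Jar 1) = 0.4286; P(blue|Jar 2) = 0.4167; P(blue|Jar 3) = 0.4444; P(blue|Jar 4) = 0.5455; P(blue|Jar 5) = 0.4667.
Prior × likelihood for each source: 0.17·0.4286=0.07286, 0.13·0.4167=0.05417, 0.27·0.4444=0.1200, 0.13·0.5455=0.07091, 0.3·0.4667=0.1400. Summing gives P(blue) = 0.45793.
P(Jar 5 | blue) = 0.1400 / 0.45793 = 0.306.

Posterior probability ≈ 0.306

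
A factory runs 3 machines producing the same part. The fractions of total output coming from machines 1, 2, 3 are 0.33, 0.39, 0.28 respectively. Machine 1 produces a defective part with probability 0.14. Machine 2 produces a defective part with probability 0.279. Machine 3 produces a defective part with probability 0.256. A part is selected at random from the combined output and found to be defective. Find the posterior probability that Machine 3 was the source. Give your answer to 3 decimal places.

P(defective|M1) = 0.14; P(defective|M2) = 0.279; P(defective|M3) = 0.256.
Prior × likelihood for each source: 0.33·0.14=0.04620, 0.39·0.279=0.1088, 0.28·0.256=0.07168. Summing gives P(defective) = 0.22669.
P(Machine 3 | defective) = 0.07168 / 0.22669 = 0.316.

Posterior probability ≈ 0.316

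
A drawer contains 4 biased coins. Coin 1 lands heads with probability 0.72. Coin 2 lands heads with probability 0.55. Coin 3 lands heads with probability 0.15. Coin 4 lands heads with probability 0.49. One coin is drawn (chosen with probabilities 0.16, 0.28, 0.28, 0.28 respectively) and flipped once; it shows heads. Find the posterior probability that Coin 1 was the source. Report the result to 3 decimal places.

Posterior probability ≈ 0.257

P(heads|C1) = 0.72; P(heads|C2) = 0.55; P(heads|C3) = 0.15; P(heads|C4) = 0.49.
Prior × likelihood for each source: 0.16·0.72=0.1152, 0.28·0.55=0.1540, 0.28·0.15=0.04200, 0.28·0.49=0.1372. Summing gives P(heads) = 0.44840.
P(Coin 1 | heads) = 0.1152 / 0.44840 = 0.257.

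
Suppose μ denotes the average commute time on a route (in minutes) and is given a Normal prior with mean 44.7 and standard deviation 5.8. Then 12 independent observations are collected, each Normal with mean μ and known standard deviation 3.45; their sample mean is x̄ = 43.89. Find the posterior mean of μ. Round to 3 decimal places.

Posterior mean ≈ 43.913

With known σ, the Normal prior is conjugate. Weight on the data is w = (n/σ²)/(n/σ² + 1/τ₀²) = 1.00819/(1.00819+0.0297265) = 0.97136.
Posterior mean = w·x̄ + (1−w)·μ₀ = 0.97136·43.89 + 0.028641·44.7 = 43.913.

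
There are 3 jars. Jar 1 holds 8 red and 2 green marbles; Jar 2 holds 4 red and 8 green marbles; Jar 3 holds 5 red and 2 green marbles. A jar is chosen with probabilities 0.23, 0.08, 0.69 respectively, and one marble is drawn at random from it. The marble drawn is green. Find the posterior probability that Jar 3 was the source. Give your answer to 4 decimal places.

Posterior probability ≈ 0.6650

P(green|Jar 1) = 0.2; P(green|Jar 2) = 0.6667; P(green|Jar 3) = 0.2857.
Prior × likelihood for each source: 0.23·0.2=0.04600, 0.08·0.6667=0.05333, 0.69·0.2857=0.1971. Summing gives P(green) = 0.29648.
P(Jar 3 | green) = 0.1971 / 0.29648 = 0.6650.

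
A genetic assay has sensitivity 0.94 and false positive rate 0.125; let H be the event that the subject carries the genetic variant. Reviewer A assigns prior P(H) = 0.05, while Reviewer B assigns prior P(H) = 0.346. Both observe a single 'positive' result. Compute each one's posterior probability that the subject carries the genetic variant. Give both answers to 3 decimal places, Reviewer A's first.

Reviewer A: 0.284; Reviewer B: 0.799

The likelihood ratio for a 'positive' result is 0.94/0.125 = 7.5200.
Reviewer A: prior odds 0.05/0.95 = 0.052632; posterior odds 0.39579; posterior probability 0.284.
Reviewer B: prior odds 0.346/0.654 = 0.52905; posterior odds 3.9785; posterior probability 0.799.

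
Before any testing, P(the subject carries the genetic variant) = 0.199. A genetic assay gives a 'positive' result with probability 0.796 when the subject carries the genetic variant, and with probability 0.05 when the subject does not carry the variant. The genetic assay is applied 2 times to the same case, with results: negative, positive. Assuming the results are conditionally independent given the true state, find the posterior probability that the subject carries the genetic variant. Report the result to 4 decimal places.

Posterior P(H) ≈ 0.4593

Let H be the event that the subject carries the genetic variant; start with P(H) = 0.199. P('positive'|H) = 0.796, P('positive'|¬H) = 0.05.
Update on result 1 ('negative'): P(H) ← 0.204·0.1990 / (0.204·0.1990 + 0.95·0.8010) = 0.040596/0.80155 = 0.0506.
Update on result 2 ('positive'): P(H) ← 0.796·0.0506 / (0.796·0.0506 + 0.05·0.9494) = 0.040315/0.087783 = 0.4593.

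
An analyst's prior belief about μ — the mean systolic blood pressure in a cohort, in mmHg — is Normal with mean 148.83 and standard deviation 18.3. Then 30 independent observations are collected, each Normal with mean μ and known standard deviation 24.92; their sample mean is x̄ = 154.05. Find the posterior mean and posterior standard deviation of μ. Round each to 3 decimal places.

With known σ, the Normal prior is conjugate. Weight on the data is w = (n/σ²)/(n/σ² + 1/τ₀²) = 0.0483087/(0.0483087+0.00298606) = 0.94179.
Posterior mean = w·x̄ + (1−w)·μ₀ = 0.94179·154.05 + 0.058214·148.83 = 153.746. Posterior variance = 1/(0.0483087+0.00298606) = 19.4952, so SD = 4.415.

Posterior mean ≈ 153.746; posterior SD ≈ 4.415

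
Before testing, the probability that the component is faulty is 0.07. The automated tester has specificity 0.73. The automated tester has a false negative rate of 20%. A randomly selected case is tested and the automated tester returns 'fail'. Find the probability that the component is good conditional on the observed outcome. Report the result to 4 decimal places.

Let H be the event that the component is faulty. P(H) = 0.07, so P(¬H) = 0.93. With E the 'fail' result, P(E|H) = 0.8 and P(E|¬H) = 0.27.
P(E) = 0.8·0.07 + 0.27·0.93 = 0.056000 + 0.25110 = 0.30710.
By Bayes' theorem, P(H|E) = 0.056000 / 0.30710 = 0.1824. Hence P(¬H|E) = 1 − 0.1824 = 0.8176.

P(¬H | E) ≈ 0.8176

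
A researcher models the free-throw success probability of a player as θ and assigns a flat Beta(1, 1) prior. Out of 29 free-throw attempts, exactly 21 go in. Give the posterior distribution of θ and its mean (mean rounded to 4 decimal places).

Posterior: Beta(22, 9); mean ≈ 0.7097

The binomial likelihood is conjugate to the Beta prior: with 21 successes and 8 failures, the posterior is Beta(1+21, 1+8) = Beta(22, 9).
E[θ | data] = 22/(22+9) = 0.7097.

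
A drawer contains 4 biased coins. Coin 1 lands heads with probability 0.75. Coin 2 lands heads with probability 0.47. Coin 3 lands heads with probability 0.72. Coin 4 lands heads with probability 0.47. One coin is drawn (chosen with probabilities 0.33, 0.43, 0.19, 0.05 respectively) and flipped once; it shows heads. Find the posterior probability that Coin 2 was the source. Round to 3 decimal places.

Posterior probability ≈ 0.331

Tabulate prior·likelihood by source: [1] prior 0.33, lik 0.75, product 0.2475; [2] prior 0.43, lik 0.47, product 0.2021; [3] prior 0.19, lik 0.72, product 0.1368; [4] prior 0.05, lik 0.47, product 0.02350.
Normalizing constant = 0.60990; the posterior for Coin 2 is its product over the sum, 0.2021/0.60990 = 0.331.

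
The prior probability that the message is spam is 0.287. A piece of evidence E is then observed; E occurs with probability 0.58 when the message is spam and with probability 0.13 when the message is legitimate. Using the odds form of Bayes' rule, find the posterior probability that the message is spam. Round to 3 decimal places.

Posterior probability ≈ 0.642

Prior odds = 0.287/(1−0.287) = 0.40252.
Likelihood ratio for E = 0.58/0.13 = 4.4615.
Posterior odds = prior odds × LR = 1.7959.
Posterior probability = odds/(1+odds) = 1.7959/2.7959 = 0.642.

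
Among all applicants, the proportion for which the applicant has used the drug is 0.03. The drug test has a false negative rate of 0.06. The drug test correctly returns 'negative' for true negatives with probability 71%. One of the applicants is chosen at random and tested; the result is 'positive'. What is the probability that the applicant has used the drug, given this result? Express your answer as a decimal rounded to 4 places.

P(H | E) ≈ 0.0911

Write H for 'the applicant has used the drug'. Prior odds H:¬H = 0.03/0.97 = 0.030928. For the 'positive' outcome, the likelihood ratio is 0.94/0.29 = 3.2414.
Posterior odds = 0.030928 × 3.2414 = 0.10025, so P(H|E) = 0.10025/(1+0.10025) = 0.0911.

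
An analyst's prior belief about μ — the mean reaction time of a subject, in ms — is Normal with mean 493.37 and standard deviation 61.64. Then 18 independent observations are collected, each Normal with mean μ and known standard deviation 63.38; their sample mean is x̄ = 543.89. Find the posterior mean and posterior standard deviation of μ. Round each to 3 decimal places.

Posterior mean ≈ 541.087; posterior SD ≈ 14.519

With known σ, the Normal prior is conjugate. Weight on the data is w = (n/σ²)/(n/σ² + 1/τ₀²) = 0.00448093/(0.00448093+0.00026319) = 0.94452.
Posterior mean = w·x̄ + (1−w)·μ₀ = 0.94452·543.89 + 0.055478·493.37 = 541.087. Posterior variance = 1/(0.00448093+0.00026319) = 210.787, so SD = 14.519.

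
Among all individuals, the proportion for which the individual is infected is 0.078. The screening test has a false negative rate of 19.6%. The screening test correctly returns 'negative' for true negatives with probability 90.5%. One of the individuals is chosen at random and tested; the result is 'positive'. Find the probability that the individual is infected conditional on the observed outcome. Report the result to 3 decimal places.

Let H be the event that the individual is infected. P(H) = 0.078, so P(¬H) = 0.922. With E the 'positive' result, P(E|H) = 0.804 and P(E|¬H) = 0.095.
P(E) = 0.804·0.078 + 0.095·0.922 = 0.062712 + 0.087590 = 0.15030.
By Bayes' theorem, P(H|E) = 0.062712 / 0.15030 = 0.417.

P(H | E) ≈ 0.417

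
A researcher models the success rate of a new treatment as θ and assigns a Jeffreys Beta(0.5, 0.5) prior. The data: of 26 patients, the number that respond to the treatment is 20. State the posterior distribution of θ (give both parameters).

Posterior: Beta(20.5, 6.5)

Observing 20 successes and 6 failures updates Beta(0.5, 0.5) by adding the success and failure counts to the two shape parameters: α = 0.5+20 = 20.5, β = 0.5+6 = 6.5.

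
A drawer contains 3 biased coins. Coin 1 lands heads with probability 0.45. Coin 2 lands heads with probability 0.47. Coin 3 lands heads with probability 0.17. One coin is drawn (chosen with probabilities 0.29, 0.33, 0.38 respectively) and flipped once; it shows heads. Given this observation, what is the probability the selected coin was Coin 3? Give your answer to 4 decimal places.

Posterior probability ≈ 0.1845

P(heads|C1) = 0.45; P(heads|C2) = 0.47; P(heads|C3) = 0.17.
Prior × likelihood for each source: 0.29·0.45=0.1305, 0.33·0.47=0.1551, 0.38·0.17=0.06460. Summing gives P(heads) = 0.35020.
P(Coin 3 | heads) = 0.06460 / 0.35020 = 0.1845.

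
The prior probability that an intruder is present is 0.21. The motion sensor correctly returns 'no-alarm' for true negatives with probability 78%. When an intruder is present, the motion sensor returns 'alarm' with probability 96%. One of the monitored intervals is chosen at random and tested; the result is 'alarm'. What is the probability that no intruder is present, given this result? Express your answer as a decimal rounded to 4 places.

P(¬H | E) ≈ 0.4630

Let H be the event that an intruder is present. P(H) = 0.21, so P(¬H) = 0.79. With E the 'alarm' result, P(E|H) = 0.96 and P(E|¬H) = 0.22.
P(E) = 0.96·0.21 + 0.22·0.79 = 0.20160 + 0.17380 = 0.37540.
By Bayes' theorem, P(H|E) = 0.20160 / 0.37540 = 0.5370. Hence P(¬H|E) = 1 − 0.5370 = 0.4630.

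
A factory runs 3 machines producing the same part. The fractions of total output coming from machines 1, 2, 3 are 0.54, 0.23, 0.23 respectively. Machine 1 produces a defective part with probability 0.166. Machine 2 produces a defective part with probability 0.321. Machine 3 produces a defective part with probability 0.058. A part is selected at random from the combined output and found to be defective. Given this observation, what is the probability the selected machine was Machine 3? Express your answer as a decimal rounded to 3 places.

Posterior probability ≈ 0.075

P(defective|M1) = 0.166; P(defective|M2) = 0.321; P(defective|M3) = 0.058.
Prior × likelihood for each source: 0.54·0.166=0.08964, 0.23·0.321=0.07383, 0.23·0.058=0.01334. Summing gives P(defective) = 0.17681.
P(Machine 3 | defective) = 0.01334 / 0.17681 = 0.075.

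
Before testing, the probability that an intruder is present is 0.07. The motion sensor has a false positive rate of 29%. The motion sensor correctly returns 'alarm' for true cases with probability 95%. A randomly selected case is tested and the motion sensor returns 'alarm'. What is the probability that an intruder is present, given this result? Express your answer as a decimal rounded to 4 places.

Let H be the event that an intruder is present. P(H) = 0.07, so P(¬H) = 0.93. With E the 'alarm' result, P(E|H) = 0.95 and P(E|¬H) = 0.29.
P(E) = 0.95·0.07 + 0.29·0.93 = 0.066500 + 0.26970 = 0.33620.
By Bayes' theorem, P(H|E) = 0.066500 / 0.33620 = 0.1978.

P(H | E) ≈ 0.1978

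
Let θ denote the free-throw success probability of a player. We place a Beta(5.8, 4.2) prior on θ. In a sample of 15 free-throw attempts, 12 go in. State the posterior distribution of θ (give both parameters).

The binomial likelihood is conjugate to the Beta prior: with 12 successes and 3 failures, the posterior is Beta(5.8+12, 4.2+3) = Beta(17.8, 7.2).

Posterior: Beta(17.8, 7.2)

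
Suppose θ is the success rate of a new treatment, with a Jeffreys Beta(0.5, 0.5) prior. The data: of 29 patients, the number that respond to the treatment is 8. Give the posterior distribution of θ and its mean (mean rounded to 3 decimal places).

Posterior: Beta(8.5, 21.5); mean ≈ 0.283

Observing 8 successes and 21 failures updates Beta(0.5, 0.5) by adding the success and failure counts to the two shape parameters: α = 0.5+8 = 8.5, β = 0.5+21 = 21.5.
Posterior mean = α/(α+β) = 8.5/30 = 0.283.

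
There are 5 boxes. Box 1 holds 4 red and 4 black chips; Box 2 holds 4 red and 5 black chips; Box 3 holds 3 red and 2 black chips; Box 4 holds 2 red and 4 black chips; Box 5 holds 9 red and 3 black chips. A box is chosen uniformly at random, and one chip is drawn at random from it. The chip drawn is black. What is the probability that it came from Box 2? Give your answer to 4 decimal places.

Posterior probability ≈ 0.2342

Tabulate prior·likelihood by source: [1] prior 0.2, lik 0.5, product 0.1000; [2] prior 0.2, lik 0.5556, product 0.1111; [3] prior 0.2, lik 0.4, product 0.08000; [4] prior 0.2, lik 0.6667, product 0.1333; [5] prior 0.2, lik 0.25, product 0.05000.
Normalizing constant = 0.47444; the posterior for Box 2 is its product over the sum, 0.1111/0.47444 = 0.2342.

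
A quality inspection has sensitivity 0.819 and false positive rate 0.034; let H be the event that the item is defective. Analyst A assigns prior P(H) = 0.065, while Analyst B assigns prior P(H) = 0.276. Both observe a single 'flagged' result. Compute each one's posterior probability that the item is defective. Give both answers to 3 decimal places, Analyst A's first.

Analyst A: 0.626; Analyst B: 0.902

The likelihood ratio for a 'flagged' result is 0.819/0.034 = 24.088.
Analyst A: prior odds 0.065/0.935 = 0.069519; posterior odds 1.6746; posterior probability 0.626.
Analyst B: prior odds 0.276/0.724 = 0.38122; posterior odds 9.1828; posterior probability 0.902.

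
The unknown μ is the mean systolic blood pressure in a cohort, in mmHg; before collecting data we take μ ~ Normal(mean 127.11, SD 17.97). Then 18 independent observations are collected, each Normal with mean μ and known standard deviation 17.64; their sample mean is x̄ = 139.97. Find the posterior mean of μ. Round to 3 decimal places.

Posterior mean ≈ 139.317

Prior precision 1/τ₀² = 1/17.97² = 0.00309673; data precision n/σ² = 18/17.64² = 0.0578463.
Posterior precision = 0.00309673 + 0.0578463 = 0.0609430.
Posterior mean = (0.00309673·127.11 + 0.0578463·139.97) / 0.0609430 = 139.317.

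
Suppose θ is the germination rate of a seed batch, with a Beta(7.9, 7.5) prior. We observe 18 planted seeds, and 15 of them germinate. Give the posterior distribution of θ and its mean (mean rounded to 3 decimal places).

Observing 15 successes and 3 failures updates Beta(7.9, 7.5) by adding the success and failure counts to the two shape parameters: α = 7.9+15 = 22.9, β = 7.5+3 = 10.5.
Posterior mean = α/(α+β) = 22.9/33.4 = 0.686.

Posterior: Beta(22.9, 10.5); mean ≈ 0.686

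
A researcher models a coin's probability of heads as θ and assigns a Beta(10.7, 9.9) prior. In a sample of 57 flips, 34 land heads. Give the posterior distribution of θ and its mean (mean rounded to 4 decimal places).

Posterior: Beta(44.7, 32.9); mean ≈ 0.5760

The binomial likelihood is conjugate to the Beta prior: with 34 successes and 23 failures, the posterior is Beta(10.7+34, 9.9+23) = Beta(44.7, 32.9).
Posterior mean = α/(α+β) = 44.7/77.6 = 0.5760.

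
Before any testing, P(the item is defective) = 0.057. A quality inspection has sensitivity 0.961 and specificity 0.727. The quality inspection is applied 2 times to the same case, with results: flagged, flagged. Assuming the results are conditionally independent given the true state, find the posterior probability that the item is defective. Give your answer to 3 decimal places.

Posterior P(H) ≈ 0.428

Let H be the event that the item is defective; start with P(H) = 0.057. P('flagged'|H) = 0.961, P('flagged'|¬H) = 0.273.
Update on result 1 ('flagged'): P(H) ← 0.961·0.0570 / (0.961·0.0570 + 0.273·0.9430) = 0.054777/0.31222 = 0.1754.
Update on result 2 ('flagged'): P(H) ← 0.961·0.1754 / (0.961·0.1754 + 0.273·0.8246) = 0.16860/0.39371 = 0.4282.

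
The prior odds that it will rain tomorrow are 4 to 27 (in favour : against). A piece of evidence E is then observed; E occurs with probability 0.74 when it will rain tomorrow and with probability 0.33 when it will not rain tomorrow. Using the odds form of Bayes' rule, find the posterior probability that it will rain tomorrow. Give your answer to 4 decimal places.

Posterior probability ≈ 0.2494

Prior odds = 4/27 = 0.14815. In log-odds, ln(0.14815) = -1.9095.
Add log likelihood ratio: ln(2.2424) = 0.80756.
Posterior log-odds = -1.1020, so posterior odds = exp(-1.1020) = 0.33221. Converting, P(H|E) = 0.33221/1.3322 = 0.2494.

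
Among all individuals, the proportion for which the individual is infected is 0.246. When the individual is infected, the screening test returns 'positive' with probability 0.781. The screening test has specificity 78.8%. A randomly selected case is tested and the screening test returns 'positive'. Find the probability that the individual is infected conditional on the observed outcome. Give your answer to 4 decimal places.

P(H | E) ≈ 0.5459

Let H be the event that the individual is infected. P(H) = 0.246, so P(¬H) = 0.754. With E the 'positive' result, P(E|H) = 0.781 and P(E|¬H) = 0.212.
P(E) = 0.781·0.246 + 0.212·0.754 = 0.19213 + 0.15985 = 0.35197.
By Bayes' theorem, P(H|E) = 0.19213 / 0.35197 = 0.5459.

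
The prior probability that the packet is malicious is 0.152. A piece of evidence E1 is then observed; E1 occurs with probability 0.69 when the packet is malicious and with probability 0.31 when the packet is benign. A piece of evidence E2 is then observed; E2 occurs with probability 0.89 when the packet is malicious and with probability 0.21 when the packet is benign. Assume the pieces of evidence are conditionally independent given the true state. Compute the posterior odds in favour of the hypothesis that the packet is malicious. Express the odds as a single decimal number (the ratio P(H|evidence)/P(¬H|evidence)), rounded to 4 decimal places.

Posterior odds ≈ 1.6909

Prior odds = 0.152/(1−0.152) = 0.17925.
Likelihood ratio for E1 = 0.69/0.31 = 2.2258.
Likelihood ratio for E2 = 0.89/0.21 = 4.2381.
Posterior odds = prior odds × LR₁ × LR₂ = 1.6909.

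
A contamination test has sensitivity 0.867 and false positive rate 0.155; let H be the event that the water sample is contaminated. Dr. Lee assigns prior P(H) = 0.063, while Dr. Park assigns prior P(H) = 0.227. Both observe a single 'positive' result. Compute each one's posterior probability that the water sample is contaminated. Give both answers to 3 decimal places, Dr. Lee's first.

Dr. Lee: 0.273; Dr. Park: 0.622

The likelihood ratio for a 'positive' result is 0.867/0.155 = 5.5935.
Dr. Lee: prior odds 0.063/0.937 = 0.067236; posterior odds 0.37609; posterior probability 0.273.
Dr. Park: prior odds 0.227/0.773 = 0.29366; posterior odds 1.6426; posterior probability 0.622.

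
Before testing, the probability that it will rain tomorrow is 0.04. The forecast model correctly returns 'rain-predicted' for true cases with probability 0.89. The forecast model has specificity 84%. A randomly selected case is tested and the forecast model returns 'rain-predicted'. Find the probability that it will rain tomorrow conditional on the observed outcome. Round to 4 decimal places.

Write H for 'it will rain tomorrow'. Prior odds H:¬H = 0.04/0.96 = 0.041667. For the 'rain-predicted' outcome, the likelihood ratio is 0.89/0.16 = 5.5625.
Posterior odds = 0.041667 × 5.5625 = 0.23177, so P(H|E) = 0.23177/(1+0.23177) = 0.1882.

P(H | E) ≈ 0.1882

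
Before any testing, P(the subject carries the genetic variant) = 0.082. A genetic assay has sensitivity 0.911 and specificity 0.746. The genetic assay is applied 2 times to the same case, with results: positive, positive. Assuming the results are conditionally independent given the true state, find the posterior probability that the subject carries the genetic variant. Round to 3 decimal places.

With H the event that the subject carries the genetic variant, the joint likelihood of the observed sequence is P(data|H) = 0.911·0.911 = 0.82992 and P(data|¬H) = 0.254·0.254 = 0.064516.
Bayes: P(H|data) = 0.082·0.82992 / (0.082·0.82992 + 0.918·0.064516) = 0.068054/0.12728 = 0.5347.

Posterior P(H) ≈ 0.535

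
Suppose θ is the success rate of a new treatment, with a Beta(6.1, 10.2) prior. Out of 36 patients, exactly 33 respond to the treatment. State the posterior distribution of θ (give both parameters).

The binomial likelihood is conjugate to the Beta prior: with 33 successes and 3 failures, the posterior is Beta(6.1+33, 10.2+3) = Beta(39.1, 13.2).

Posterior: Beta(39.1, 13.2)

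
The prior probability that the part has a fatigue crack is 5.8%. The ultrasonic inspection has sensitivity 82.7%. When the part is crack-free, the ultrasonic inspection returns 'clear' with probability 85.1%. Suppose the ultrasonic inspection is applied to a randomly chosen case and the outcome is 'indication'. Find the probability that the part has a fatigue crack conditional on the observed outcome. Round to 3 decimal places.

P(H | E) ≈ 0.255

Write H for 'the part has a fatigue crack'. Prior odds H:¬H = 0.058/0.942 = 0.061571. For the 'indication' outcome, the likelihood ratio is 0.827/0.149 = 5.5503.
Posterior odds = 0.061571 × 5.5503 = 0.34174, so P(H|E) = 0.34174/(1+0.34174) = 0.255.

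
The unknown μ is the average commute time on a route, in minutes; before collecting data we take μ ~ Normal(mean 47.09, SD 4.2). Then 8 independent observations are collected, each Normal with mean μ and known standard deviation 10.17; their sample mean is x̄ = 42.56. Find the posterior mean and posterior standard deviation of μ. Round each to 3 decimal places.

Prior precision 1/τ₀² = 1/4.2² = 0.0566893; data precision n/σ² = 8/10.17² = 0.0773478.
Posterior precision = 0.0566893 + 0.0773478 = 0.134037, giving posterior SD = 1/√0.134037 = 2.731.
Posterior mean = (0.0566893·47.09 + 0.0773478·42.56) / 0.134037 = 44.476.

Posterior mean ≈ 44.476; posterior SD ≈ 2.731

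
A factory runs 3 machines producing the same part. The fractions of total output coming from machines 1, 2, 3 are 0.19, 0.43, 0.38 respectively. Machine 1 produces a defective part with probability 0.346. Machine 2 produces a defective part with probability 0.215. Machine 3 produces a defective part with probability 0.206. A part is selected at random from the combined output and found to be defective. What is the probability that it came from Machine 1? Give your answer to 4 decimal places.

P(defective|M1) = 0.346; P(defective|M2) = 0.215; P(defective|M3) = 0.206.
Prior × likelihood for each source: 0.19·0.346=0.06574, 0.43·0.215=0.09245, 0.38·0.206=0.07828. Summing gives P(defective) = 0.23647.
P(Machine 1 | defective) = 0.06574 / 0.23647 = 0.2780.

Posterior probability ≈ 0.2780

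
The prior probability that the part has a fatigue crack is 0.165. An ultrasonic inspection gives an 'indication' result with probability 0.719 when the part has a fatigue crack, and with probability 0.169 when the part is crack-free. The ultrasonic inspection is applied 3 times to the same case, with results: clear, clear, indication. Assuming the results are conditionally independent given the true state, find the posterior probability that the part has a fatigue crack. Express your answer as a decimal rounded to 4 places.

With H the event that the part has a fatigue crack, the joint likelihood of the observed sequence is P(data|H) = 0.281·0.281·0.719 = 0.056773 and P(data|¬H) = 0.831·0.831·0.169 = 0.11670.
Bayes: P(H|data) = 0.165·0.056773 / (0.165·0.056773 + 0.835·0.11670) = 0.0093675/0.10682 = 0.0877.

Posterior P(H) ≈ 0.0877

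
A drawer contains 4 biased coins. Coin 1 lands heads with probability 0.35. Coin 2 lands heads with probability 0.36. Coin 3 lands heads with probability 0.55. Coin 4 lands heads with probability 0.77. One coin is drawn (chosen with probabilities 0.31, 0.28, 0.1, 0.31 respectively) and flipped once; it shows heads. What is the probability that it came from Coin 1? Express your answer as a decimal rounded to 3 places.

Posterior probability ≈ 0.216

Tabulate prior·likelihood by source: [1] prior 0.31, lik 0.35, product 0.1085; [2] prior 0.28, lik 0.36, product 0.1008; [3] prior 0.1, lik 0.55, product 0.05500; [4] prior 0.31, lik 0.77, product 0.2387.
Normalizing constant = 0.50300; the posterior for Coin 1 is its product over the sum, 0.1085/0.50300 = 0.216.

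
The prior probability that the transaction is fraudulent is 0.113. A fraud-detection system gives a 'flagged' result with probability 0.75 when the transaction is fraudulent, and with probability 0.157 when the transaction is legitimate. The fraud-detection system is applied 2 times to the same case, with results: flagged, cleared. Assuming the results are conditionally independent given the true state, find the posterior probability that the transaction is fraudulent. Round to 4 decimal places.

Posterior P(H) ≈ 0.1529

With H the event that the transaction is fraudulent, the joint likelihood of the observed sequence is P(data|H) = 0.75·0.25 = 0.18750 and P(data|¬H) = 0.157·0.843 = 0.13235.
Bayes: P(H|data) = 0.113·0.18750 / (0.113·0.18750 + 0.887·0.13235) = 0.021188/0.13858 = 0.1529.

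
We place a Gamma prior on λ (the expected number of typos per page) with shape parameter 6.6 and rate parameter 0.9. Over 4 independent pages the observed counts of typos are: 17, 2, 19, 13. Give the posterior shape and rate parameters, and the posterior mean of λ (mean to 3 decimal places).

Total count ∑xᵢ = 51 over n = 4 pages.
Gamma is conjugate to the Poisson likelihood: posterior is Gamma(shape = 6.6+51 = 57.6, rate = 0.9+4 = 4.9).
E[λ | data] = 57.6/4.9 = 11.755.

Posterior: Gamma(shape=57.6, rate=4.9); mean ≈ 11.755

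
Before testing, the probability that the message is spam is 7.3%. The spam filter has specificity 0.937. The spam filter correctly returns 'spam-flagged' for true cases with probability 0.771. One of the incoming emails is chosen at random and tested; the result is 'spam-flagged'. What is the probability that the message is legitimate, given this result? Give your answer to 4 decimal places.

Let H be the event that the message is spam. P(H) = 0.073, so P(¬H) = 0.927. With E the 'spam-flagged' result, P(E|H) = 0.771 and P(E|¬H) = 0.063.
P(E) = 0.771·0.073 + 0.063·0.927 = 0.056283 + 0.058401 = 0.11468.
By Bayes' theorem, P(H|E) = 0.056283 / 0.11468 = 0.4908. Hence P(¬H|E) = 1 − 0.4908 = 0.5092.

P(¬H | E) ≈ 0.5092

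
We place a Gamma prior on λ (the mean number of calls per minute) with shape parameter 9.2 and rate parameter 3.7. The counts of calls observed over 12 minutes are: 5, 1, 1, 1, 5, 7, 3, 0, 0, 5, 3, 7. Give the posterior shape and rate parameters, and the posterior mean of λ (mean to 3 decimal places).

Posterior: Gamma(shape=47.2, rate=15.7); mean ≈ 3.006

Total count ∑xᵢ = 38 over n = 12 minutes.
Gamma is conjugate to the Poisson likelihood: posterior is Gamma(shape = 9.2+38 = 47.2, rate = 3.7+12 = 15.7).
Posterior mean = shape/rate = 47.2/15.7 = 3.006.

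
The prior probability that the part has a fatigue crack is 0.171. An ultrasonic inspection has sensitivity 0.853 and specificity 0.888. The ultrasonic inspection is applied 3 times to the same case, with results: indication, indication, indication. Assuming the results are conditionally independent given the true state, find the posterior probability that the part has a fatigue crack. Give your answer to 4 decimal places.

Posterior P(H) ≈ 0.9891

With H the event that the part has a fatigue crack, the joint likelihood of the observed sequence is P(data|H) = 0.853·0.853·0.853 = 0.62065 and P(data|¬H) = 0.112·0.112·0.112 = 0.0014049.
Bayes: P(H|data) = 0.171·0.62065 / (0.171·0.62065 + 0.829·0.0014049) = 0.10613/0.10730 = 0.9891.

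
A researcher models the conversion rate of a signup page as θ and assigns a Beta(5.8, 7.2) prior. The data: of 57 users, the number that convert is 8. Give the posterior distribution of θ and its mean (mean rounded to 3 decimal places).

Posterior: Beta(13.8, 56.2); mean ≈ 0.197

The binomial likelihood is conjugate to the Beta prior: with 8 successes and 49 failures, the posterior is Beta(5.8+8, 7.2+49) = Beta(13.8, 56.2).
E[θ | data] = 13.8/(13.8+56.2) = 0.197.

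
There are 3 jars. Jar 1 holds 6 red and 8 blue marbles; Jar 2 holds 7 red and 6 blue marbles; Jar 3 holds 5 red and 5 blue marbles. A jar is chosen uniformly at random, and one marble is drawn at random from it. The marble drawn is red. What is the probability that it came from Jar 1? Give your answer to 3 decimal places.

Posterior probability ≈ 0.292

Tabulate prior·likelihood by source: [1] prior 0.333333, lik 0.4286, product 0.1429; [2] prior 0.333333, lik 0.5385, product 0.1795; [3] prior 0.333333, lik 0.5, product 0.1667.
Normalizing constant = 0.48901; the posterior for Jar 1 is its product over the sum, 0.1429/0.48901 = 0.292.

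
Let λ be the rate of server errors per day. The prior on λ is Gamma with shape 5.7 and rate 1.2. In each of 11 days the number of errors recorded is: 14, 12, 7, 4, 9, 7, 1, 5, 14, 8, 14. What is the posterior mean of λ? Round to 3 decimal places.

Posterior mean ≈ 8.254

Total count ∑xᵢ = 95 over n = 11 days.
Gamma is conjugate to the Poisson likelihood: posterior is Gamma(shape = 5.7+95 = 100.7, rate = 1.2+11 = 12.2).
E[λ | data] = 100.7/12.2 = 8.254.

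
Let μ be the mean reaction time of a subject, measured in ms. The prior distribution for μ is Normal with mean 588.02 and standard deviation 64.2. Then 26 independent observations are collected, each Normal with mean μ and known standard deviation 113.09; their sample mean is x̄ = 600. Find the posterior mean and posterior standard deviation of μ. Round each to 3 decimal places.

Posterior mean ≈ 598.723; posterior SD ≈ 20.963

With known σ, the Normal prior is conjugate. Weight on the data is w = (n/σ²)/(n/σ² + 1/τ₀²) = 0.00203294/(0.00203294+0.00024262) = 0.89338.
Posterior mean = w·x̄ + (1−w)·μ₀ = 0.89338·600 + 0.10662·588.02 = 598.723. Posterior variance = 1/(0.00203294+0.00024262) = 439.452, so SD = 20.963.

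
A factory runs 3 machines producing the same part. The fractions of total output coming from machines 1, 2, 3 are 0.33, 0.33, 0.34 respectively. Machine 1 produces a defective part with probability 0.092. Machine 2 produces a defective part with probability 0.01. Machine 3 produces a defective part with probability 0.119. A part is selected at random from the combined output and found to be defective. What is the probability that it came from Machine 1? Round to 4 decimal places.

Tabulate prior·likelihood by source: [1] prior 0.33, lik 0.092, product 0.03036; [2] prior 0.33, lik 0.01, product 0.003300; [3] prior 0.34, lik 0.119, product 0.04046.
Normalizing constant = 0.074120; the posterior for Machine 1 is its product over the sum, 0.03036/0.074120 = 0.4096.

Posterior probability ≈ 0.4096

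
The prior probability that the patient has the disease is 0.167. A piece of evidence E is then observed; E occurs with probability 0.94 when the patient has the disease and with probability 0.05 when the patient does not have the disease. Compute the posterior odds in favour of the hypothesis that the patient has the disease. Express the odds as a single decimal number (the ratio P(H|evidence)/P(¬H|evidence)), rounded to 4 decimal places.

Prior odds = 0.167/(1−0.167) = 0.20048. In log-odds, ln(0.20048) = -1.6070.
Add log likelihood ratio: ln(18.800) = 2.9339.
Posterior log-odds = 1.3268, so posterior odds = exp(1.3268) = 3.7690.

Posterior odds ≈ 3.7690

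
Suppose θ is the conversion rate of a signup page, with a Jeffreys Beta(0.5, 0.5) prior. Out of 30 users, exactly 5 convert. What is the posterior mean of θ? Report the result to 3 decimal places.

Posterior mean ≈ 0.177

Observing 5 successes and 25 failures updates Beta(0.5, 0.5) by adding the success and failure counts to the two shape parameters: α = 0.5+5 = 5.5, β = 0.5+25 = 25.5.
E[θ | data] = 5.5/(5.5+25.5) = 0.177.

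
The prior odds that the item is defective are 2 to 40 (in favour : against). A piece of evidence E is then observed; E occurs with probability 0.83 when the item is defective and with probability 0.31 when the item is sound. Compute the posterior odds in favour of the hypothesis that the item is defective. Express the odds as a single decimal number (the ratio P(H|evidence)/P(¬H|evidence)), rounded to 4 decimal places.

Prior odds = 2/40 = 0.050000.
Likelihood ratio for E = 0.83/0.31 = 2.6774.
Posterior odds = prior odds × LR = 0.13387.

Posterior odds ≈ 0.1339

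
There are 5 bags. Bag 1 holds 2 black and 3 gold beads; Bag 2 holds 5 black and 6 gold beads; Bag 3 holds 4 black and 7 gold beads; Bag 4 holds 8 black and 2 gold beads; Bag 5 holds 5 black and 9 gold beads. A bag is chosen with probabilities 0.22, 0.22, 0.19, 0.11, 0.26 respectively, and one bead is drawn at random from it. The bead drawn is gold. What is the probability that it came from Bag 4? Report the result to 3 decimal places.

Tabulate prior·likelihood by source: [1] prior 0.22, lik 0.6, product 0.1320; [2] prior 0.22, lik 0.5455, product 0.1200; [3] prior 0.19, lik 0.6364, product 0.1209; [4] prior 0.11, lik 0.2, product 0.02200; [5] prior 0.26, lik 0.6429, product 0.1671.
Normalizing constant = 0.56205; the posterior for Bag 4 is its product over the sum, 0.02200/0.56205 = 0.039.

Posterior probability ≈ 0.039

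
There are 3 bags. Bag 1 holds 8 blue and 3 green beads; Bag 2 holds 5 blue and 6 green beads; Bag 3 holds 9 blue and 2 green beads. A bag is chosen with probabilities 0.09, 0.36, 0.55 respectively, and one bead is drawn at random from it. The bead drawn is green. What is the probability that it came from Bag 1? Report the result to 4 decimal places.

Posterior probability ≈ 0.0765

Tabulate prior·likelihood by source: [1] prior 0.09, lik 0.2727, product 0.02455; [2] prior 0.36, lik 0.5455, product 0.1964; [3] prior 0.55, lik 0.1818, product 0.1000.
Normalizing constant = 0.32091; the posterior for Bag 1 is its product over the sum, 0.02455/0.32091 = 0.0765.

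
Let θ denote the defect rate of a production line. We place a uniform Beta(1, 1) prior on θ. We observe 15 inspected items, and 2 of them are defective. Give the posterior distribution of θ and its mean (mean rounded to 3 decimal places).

Observing 2 successes and 13 failures updates Beta(1, 1) by adding the success and failure counts to the two shape parameters: α = 1+2 = 3, β = 1+13 = 14.
E[θ | data] = 3/(3+14) = 0.176.

Posterior: Beta(3, 14); mean ≈ 0.176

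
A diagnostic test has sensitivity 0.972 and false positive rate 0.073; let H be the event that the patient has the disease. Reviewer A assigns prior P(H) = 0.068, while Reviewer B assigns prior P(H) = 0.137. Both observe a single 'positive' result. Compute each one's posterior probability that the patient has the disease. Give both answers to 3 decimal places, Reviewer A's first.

The likelihood ratio for a 'positive' result is 0.972/0.073 = 13.315.
Reviewer A: prior odds 0.068/0.932 = 0.072961; posterior odds 0.97149; posterior probability 0.493.
Reviewer B: prior odds 0.137/0.863 = 0.15875; posterior odds 2.1137; posterior probability 0.679.

Reviewer A: 0.493; Reviewer B: 0.679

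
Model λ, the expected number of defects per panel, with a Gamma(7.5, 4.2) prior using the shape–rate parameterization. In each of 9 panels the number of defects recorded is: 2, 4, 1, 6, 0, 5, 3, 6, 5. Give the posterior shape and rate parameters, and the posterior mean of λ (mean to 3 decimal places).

The Poisson likelihood adds the total count to the shape and the number of exposure periods to the rate. Here ∑xᵢ = 32 and n = 9, so shape 7.5→39.5 and rate 4.2→13.2.
E[λ | data] = 39.5/13.2 = 2.992.

Posterior: Gamma(shape=39.5, rate=13.2); mean ≈ 2.992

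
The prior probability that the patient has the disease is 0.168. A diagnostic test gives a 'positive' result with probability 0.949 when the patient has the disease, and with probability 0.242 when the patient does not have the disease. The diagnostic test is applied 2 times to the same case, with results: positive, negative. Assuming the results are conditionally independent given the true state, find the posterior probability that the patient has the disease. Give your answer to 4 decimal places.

With H the event that the patient has the disease, the joint likelihood of the observed sequence is P(data|H) = 0.949·0.051 = 0.048399 and P(data|¬H) = 0.242·0.758 = 0.18344.
Bayes: P(H|data) = 0.168·0.048399 / (0.168·0.048399 + 0.832·0.18344) = 0.0081310/0.16075 = 0.0506.

Posterior P(H) ≈ 0.0506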